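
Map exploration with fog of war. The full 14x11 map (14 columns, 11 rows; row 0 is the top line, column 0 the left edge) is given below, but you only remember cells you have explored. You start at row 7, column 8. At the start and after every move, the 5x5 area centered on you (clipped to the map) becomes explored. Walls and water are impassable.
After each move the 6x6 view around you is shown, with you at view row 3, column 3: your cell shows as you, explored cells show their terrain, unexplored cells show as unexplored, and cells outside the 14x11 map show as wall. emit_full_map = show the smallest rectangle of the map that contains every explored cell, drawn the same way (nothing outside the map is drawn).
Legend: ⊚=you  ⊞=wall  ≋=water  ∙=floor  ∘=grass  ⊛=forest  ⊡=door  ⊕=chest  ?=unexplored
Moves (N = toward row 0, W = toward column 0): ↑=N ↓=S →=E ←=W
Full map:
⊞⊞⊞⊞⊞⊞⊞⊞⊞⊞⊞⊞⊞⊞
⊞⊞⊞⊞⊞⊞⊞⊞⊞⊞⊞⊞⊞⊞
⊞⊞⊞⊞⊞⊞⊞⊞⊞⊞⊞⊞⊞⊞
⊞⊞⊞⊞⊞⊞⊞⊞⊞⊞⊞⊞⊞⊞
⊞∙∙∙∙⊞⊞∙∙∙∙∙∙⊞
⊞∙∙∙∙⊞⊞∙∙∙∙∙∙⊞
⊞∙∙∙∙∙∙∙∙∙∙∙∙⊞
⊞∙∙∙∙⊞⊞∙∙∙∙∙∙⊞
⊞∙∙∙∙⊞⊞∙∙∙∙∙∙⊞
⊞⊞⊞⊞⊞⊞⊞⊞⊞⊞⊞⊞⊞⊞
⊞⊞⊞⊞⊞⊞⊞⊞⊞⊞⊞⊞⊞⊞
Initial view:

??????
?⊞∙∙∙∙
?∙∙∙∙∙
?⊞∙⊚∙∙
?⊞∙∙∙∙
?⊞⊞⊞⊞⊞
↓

?⊞∙∙∙∙
?∙∙∙∙∙
?⊞∙∙∙∙
?⊞∙⊚∙∙
?⊞⊞⊞⊞⊞
?⊞⊞⊞⊞⊞

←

??⊞∙∙∙
?∙∙∙∙∙
?⊞⊞∙∙∙
?⊞⊞⊚∙∙
?⊞⊞⊞⊞⊞
?⊞⊞⊞⊞⊞

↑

??????
?⊞⊞∙∙∙
?∙∙∙∙∙
?⊞⊞⊚∙∙
?⊞⊞∙∙∙
?⊞⊞⊞⊞⊞

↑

??????
?⊞⊞∙∙∙
?⊞⊞∙∙∙
?∙∙⊚∙∙
?⊞⊞∙∙∙
?⊞⊞∙∙∙

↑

??????
?⊞⊞⊞⊞⊞
?⊞⊞∙∙∙
?⊞⊞⊚∙∙
?∙∙∙∙∙
?⊞⊞∙∙∙

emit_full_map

⊞⊞⊞⊞⊞?
⊞⊞∙∙∙?
⊞⊞⊚∙∙∙
∙∙∙∙∙∙
⊞⊞∙∙∙∙
⊞⊞∙∙∙∙
⊞⊞⊞⊞⊞⊞
⊞⊞⊞⊞⊞⊞

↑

??????
?⊞⊞⊞⊞⊞
?⊞⊞⊞⊞⊞
?⊞⊞⊚∙∙
?⊞⊞∙∙∙
?∙∙∙∙∙

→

??????
⊞⊞⊞⊞⊞⊞
⊞⊞⊞⊞⊞⊞
⊞⊞∙⊚∙∙
⊞⊞∙∙∙∙
∙∙∙∙∙∙

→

??????
⊞⊞⊞⊞⊞⊞
⊞⊞⊞⊞⊞⊞
⊞∙∙⊚∙∙
⊞∙∙∙∙∙
∙∙∙∙∙∙

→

??????
⊞⊞⊞⊞⊞⊞
⊞⊞⊞⊞⊞⊞
∙∙∙⊚∙∙
∙∙∙∙∙∙
∙∙∙∙∙∙

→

??????
⊞⊞⊞⊞⊞⊞
⊞⊞⊞⊞⊞⊞
∙∙∙⊚∙⊞
∙∙∙∙∙⊞
∙∙∙∙∙⊞

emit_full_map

⊞⊞⊞⊞⊞⊞⊞⊞⊞
⊞⊞⊞⊞⊞⊞⊞⊞⊞
⊞⊞∙∙∙∙⊚∙⊞
⊞⊞∙∙∙∙∙∙⊞
∙∙∙∙∙∙∙∙⊞
⊞⊞∙∙∙∙???
⊞⊞∙∙∙∙???
⊞⊞⊞⊞⊞⊞???
⊞⊞⊞⊞⊞⊞???

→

?????⊞
⊞⊞⊞⊞⊞⊞
⊞⊞⊞⊞⊞⊞
∙∙∙⊚⊞⊞
∙∙∙∙⊞⊞
∙∙∙∙⊞⊞

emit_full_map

⊞⊞⊞⊞⊞⊞⊞⊞⊞
⊞⊞⊞⊞⊞⊞⊞⊞⊞
⊞⊞∙∙∙∙∙⊚⊞
⊞⊞∙∙∙∙∙∙⊞
∙∙∙∙∙∙∙∙⊞
⊞⊞∙∙∙∙???
⊞⊞∙∙∙∙???
⊞⊞⊞⊞⊞⊞???
⊞⊞⊞⊞⊞⊞???


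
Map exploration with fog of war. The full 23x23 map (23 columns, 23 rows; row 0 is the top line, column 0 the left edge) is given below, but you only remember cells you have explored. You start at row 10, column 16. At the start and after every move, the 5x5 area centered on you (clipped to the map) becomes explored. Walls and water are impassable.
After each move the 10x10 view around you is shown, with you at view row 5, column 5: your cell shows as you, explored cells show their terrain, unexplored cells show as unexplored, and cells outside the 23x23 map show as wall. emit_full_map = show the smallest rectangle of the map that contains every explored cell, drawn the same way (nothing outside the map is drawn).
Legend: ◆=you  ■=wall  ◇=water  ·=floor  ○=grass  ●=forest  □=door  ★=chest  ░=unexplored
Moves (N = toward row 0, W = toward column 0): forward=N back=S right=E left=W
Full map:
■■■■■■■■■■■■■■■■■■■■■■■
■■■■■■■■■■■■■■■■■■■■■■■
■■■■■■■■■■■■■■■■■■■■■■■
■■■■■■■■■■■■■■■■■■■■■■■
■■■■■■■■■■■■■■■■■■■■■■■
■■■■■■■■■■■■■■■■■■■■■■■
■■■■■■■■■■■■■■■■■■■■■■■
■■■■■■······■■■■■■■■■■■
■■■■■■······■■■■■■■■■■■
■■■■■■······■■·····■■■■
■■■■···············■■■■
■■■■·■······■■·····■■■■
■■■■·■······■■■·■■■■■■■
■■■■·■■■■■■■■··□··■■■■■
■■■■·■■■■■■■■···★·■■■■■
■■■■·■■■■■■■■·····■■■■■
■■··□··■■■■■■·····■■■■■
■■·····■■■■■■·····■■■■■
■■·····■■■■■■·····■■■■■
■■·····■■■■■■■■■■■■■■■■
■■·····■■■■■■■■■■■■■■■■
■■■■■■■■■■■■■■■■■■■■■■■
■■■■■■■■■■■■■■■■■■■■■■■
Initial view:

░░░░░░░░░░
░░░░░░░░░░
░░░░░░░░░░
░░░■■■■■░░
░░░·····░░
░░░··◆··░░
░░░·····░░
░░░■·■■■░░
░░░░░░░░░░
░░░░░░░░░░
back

░░░░░░░░░░
░░░░░░░░░░
░░░■■■■■░░
░░░·····░░
░░░·····░░
░░░··◆··░░
░░░■·■■■░░
░░░·□··■░░
░░░░░░░░░░
░░░░░░░░░░

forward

░░░░░░░░░░
░░░░░░░░░░
░░░░░░░░░░
░░░■■■■■░░
░░░·····░░
░░░··◆··░░
░░░·····░░
░░░■·■■■░░
░░░·□··■░░
░░░░░░░░░░

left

░░░░░░░░░░
░░░░░░░░░░
░░░░░░░░░░
░░░■■■■■■░
░░░■·····░
░░░··◆···░
░░░■·····░
░░░■■·■■■░
░░░░·□··■░
░░░░░░░░░░

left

░░░░░░░░░░
░░░░░░░░░░
░░░░░░░░░░
░░░■■■■■■■
░░░■■·····
░░░··◆····
░░░■■·····
░░░■■■·■■■
░░░░░·□··■
░░░░░░░░░░

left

░░░░░░░░░░
░░░░░░░░░░
░░░░░░░░░░
░░░·■■■■■■
░░░·■■····
░░░··◆····
░░░·■■····
░░░·■■■·■■
░░░░░░·□··
░░░░░░░░░░

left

░░░░░░░░░░
░░░░░░░░░░
░░░░░░░░░░
░░░··■■■■■
░░░··■■···
░░░··◆····
░░░··■■···
░░░··■■■·■
░░░░░░░·□·
░░░░░░░░░░

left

░░░░░░░░░░
░░░░░░░░░░
░░░░░░░░░░
░░░···■■■■
░░░···■■··
░░░··◆····
░░░···■■··
░░░···■■■·
░░░░░░░░·□
░░░░░░░░░░

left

░░░░░░░░░░
░░░░░░░░░░
░░░░░░░░░░
░░░····■■■
░░░····■■·
░░░··◆····
░░░····■■·
░░░····■■■
░░░░░░░░░·
░░░░░░░░░░

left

░░░░░░░░░░
░░░░░░░░░░
░░░░░░░░░░
░░░·····■■
░░░·····■■
░░░··◆····
░░░·····■■
░░░·····■■
░░░░░░░░░░
░░░░░░░░░░

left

░░░░░░░░░░
░░░░░░░░░░
░░░░░░░░░░
░░░······■
░░░······■
░░░··◆····
░░░······■
░░░······■
░░░░░░░░░░
░░░░░░░░░░

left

░░░░░░░░░░
░░░░░░░░░░
░░░░░░░░░░
░░░■······
░░░■······
░░░··◆····
░░░■······
░░░■······
░░░░░░░░░░
░░░░░░░░░░

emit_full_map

■······■■■■■■■
■······■■·····
··◆···········
■······■■·····
■······■■■·■■■
░░░░░░░░░·□··■

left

░░░░░░░░░░
░░░░░░░░░░
░░░░░░░░░░
░░░■■·····
░░░■■·····
░░░··◆····
░░░·■·····
░░░·■·····
░░░░░░░░░░
░░░░░░░░░░

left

░░░░░░░░░░
░░░░░░░░░░
░░░░░░░░░░
░░░■■■····
░░░■■■····
░░░■·◆····
░░░■·■····
░░░■·■····
░░░░░░░░░░
░░░░░░░░░░

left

■░░░░░░░░░
■░░░░░░░░░
■░░░░░░░░░
■░░■■■■···
■░░■■■■···
■░░■■◆····
■░░■■·■···
■░░■■·■···
■░░░░░░░░░
■░░░░░░░░░

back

■░░░░░░░░░
■░░░░░░░░░
■░░■■■■···
■░░■■■■···
■░░■■·····
■░░■■◆■···
■░░■■·■···
■░░■■·■■░░
■░░░░░░░░░
■░░░░░░░░░

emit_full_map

■■■■······■■■■■■■
■■■■······■■·····
■■···············
■■◆■······■■·····
■■·■······■■■·■■■
■■·■■░░░░░░░·□··■

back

■░░░░░░░░░
■░░■■■■···
■░░■■■■···
■░░■■·····
■░░■■·■···
■░░■■◆■···
■░░■■·■■░░
■░░■■·■■░░
■░░░░░░░░░
■░░░░░░░░░

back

■░░■■■■···
■░░■■■■···
■░░■■·····
■░░■■·■···
■░░■■·■···
■░░■■◆■■░░
■░░■■·■■░░
■░░■■·■■░░
■░░░░░░░░░
■░░░░░░░░░

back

■░░■■■■···
■░░■■·····
■░░■■·■···
■░░■■·■···
■░░■■·■■░░
■░░■■◆■■░░
■░░■■·■■░░
■░░··□··░░
■░░░░░░░░░
■░░░░░░░░░

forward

■░░■■■■···
■░░■■■■···
■░░■■·····
■░░■■·■···
■░░■■·■···
■░░■■◆■■░░
■░░■■·■■░░
■░░■■·■■░░
■░░··□··░░
■░░░░░░░░░

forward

■░░░░░░░░░
■░░■■■■···
■░░■■■■···
■░░■■·····
■░░■■·■···
■░░■■◆■···
■░░■■·■■░░
■░░■■·■■░░
■░░■■·■■░░
■░░··□··░░

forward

■░░░░░░░░░
■░░░░░░░░░
■░░■■■■···
■░░■■■■···
■░░■■·····
■░░■■◆■···
■░░■■·■···
■░░■■·■■░░
■░░■■·■■░░
■░░■■·■■░░

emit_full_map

■■■■······■■■■■■■
■■■■······■■·····
■■···············
■■◆■······■■·····
■■·■······■■■·■■■
■■·■■░░░░░░░·□··■
■■·■■░░░░░░░░░░░░
■■·■■░░░░░░░░░░░░
··□··░░░░░░░░░░░░

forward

■░░░░░░░░░
■░░░░░░░░░
■░░░░░░░░░
■░░■■■■···
■░░■■■■···
■░░■■◆····
■░░■■·■···
■░░■■·■···
■░░■■·■■░░
■░░■■·■■░░

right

░░░░░░░░░░
░░░░░░░░░░
░░░░░░░░░░
░░■■■■····
░░■■■■····
░░■■·◆····
░░■■·■····
░░■■·■····
░░■■·■■░░░
░░■■·■■░░░

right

░░░░░░░░░░
░░░░░░░░░░
░░░░░░░░░░
░■■■■·····
░■■■■·····
░■■··◆····
░■■·■·····
░■■·■·····
░■■·■■░░░░
░■■·■■░░░░

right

░░░░░░░░░░
░░░░░░░░░░
░░░░░░░░░░
■■■■······
■■■■······
■■···◆····
■■·■······
■■·■······
■■·■■░░░░░
■■·■■░░░░░

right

░░░░░░░░░░
░░░░░░░░░░
░░░░░░░░░░
■■■······■
■■■······■
■····◆····
■·■······■
■·■······■
■·■■░░░░░░
■·■■░░░░░░

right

░░░░░░░░░░
░░░░░░░░░░
░░░░░░░░░░
■■······■■
■■······■■
·····◆····
·■······■■
·■······■■
·■■░░░░░░░
·■■░░░░░░░

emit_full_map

■■■■······■■■■■■■
■■■■······■■·····
■■·····◆·········
■■·■······■■·····
■■·■······■■■·■■■
■■·■■░░░░░░░·□··■
■■·■■░░░░░░░░░░░░
■■·■■░░░░░░░░░░░░
··□··░░░░░░░░░░░░


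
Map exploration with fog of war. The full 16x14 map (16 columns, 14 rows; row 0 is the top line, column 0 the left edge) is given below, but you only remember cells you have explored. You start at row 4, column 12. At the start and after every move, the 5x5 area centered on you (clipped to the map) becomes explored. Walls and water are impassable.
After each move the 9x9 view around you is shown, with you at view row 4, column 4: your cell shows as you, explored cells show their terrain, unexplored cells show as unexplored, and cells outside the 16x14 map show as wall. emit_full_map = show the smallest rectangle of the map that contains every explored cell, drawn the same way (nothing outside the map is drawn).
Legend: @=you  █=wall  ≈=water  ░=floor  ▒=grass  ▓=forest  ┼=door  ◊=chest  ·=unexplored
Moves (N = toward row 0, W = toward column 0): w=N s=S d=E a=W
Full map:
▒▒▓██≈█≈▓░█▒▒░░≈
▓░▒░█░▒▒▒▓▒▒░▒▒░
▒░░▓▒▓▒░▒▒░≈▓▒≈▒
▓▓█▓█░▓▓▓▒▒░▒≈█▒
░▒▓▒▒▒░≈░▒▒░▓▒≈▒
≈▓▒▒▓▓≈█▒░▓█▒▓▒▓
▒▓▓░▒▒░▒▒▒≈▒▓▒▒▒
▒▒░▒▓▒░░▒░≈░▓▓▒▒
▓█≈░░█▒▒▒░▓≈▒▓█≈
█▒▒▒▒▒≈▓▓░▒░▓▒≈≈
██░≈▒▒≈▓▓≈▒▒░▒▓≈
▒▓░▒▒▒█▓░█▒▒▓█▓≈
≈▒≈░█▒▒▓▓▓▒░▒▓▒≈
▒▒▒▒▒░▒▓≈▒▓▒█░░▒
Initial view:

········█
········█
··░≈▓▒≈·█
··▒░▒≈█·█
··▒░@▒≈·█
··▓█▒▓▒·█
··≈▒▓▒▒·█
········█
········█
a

·········
·········
··▒░≈▓▒≈·
··▒▒░▒≈█·
··▒▒@▓▒≈·
··░▓█▒▓▒·
··▒≈▒▓▒▒·
·········
·········

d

········█
········█
·▒░≈▓▒≈·█
·▒▒░▒≈█·█
·▒▒░@▒≈·█
·░▓█▒▓▒·█
·▒≈▒▓▒▒·█
········█
········█

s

········█
·▒░≈▓▒≈·█
·▒▒░▒≈█·█
·▒▒░▓▒≈·█
·░▓█@▓▒·█
·▒≈▒▓▒▒·█
··≈░▓▓▒·█
········█
········█

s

·▒░≈▓▒≈·█
·▒▒░▒≈█·█
·▒▒░▓▒≈·█
·░▓█▒▓▒·█
·▒≈▒@▒▒·█
··≈░▓▓▒·█
··▓≈▒▓█·█
········█
········█

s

·▒▒░▒≈█·█
·▒▒░▓▒≈·█
·░▓█▒▓▒·█
·▒≈▒▓▒▒·█
··≈░@▓▒·█
··▓≈▒▓█·█
··▒░▓▒≈·█
········█
········█

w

·▒░≈▓▒≈·█
·▒▒░▒≈█·█
·▒▒░▓▒≈·█
·░▓█▒▓▒·█
·▒≈▒@▒▒·█
··≈░▓▓▒·█
··▓≈▒▓█·█
··▒░▓▒≈·█
········█

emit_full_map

▒░≈▓▒≈
▒▒░▒≈█
▒▒░▓▒≈
░▓█▒▓▒
▒≈▒@▒▒
·≈░▓▓▒
·▓≈▒▓█
·▒░▓▒≈

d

▒░≈▓▒≈·██
▒▒░▒≈█·██
▒▒░▓▒≈▒██
░▓█▒▓▒▓██
▒≈▒▓@▒▒██
·≈░▓▓▒▒██
·▓≈▒▓█≈██
·▒░▓▒≈·██
·······██

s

▒▒░▒≈█·██
▒▒░▓▒≈▒██
░▓█▒▓▒▓██
▒≈▒▓▒▒▒██
·≈░▓@▒▒██
·▓≈▒▓█≈██
·▒░▓▒≈≈██
·······██
·······██

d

▒░▒≈█·███
▒░▓▒≈▒███
▓█▒▓▒▓███
≈▒▓▒▒▒███
≈░▓▓@▒███
▓≈▒▓█≈███
▒░▓▒≈≈███
······███
······███

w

░≈▓▒≈·███
▒░▒≈█·███
▒░▓▒≈▒███
▓█▒▓▒▓███
≈▒▓▒@▒███
≈░▓▓▒▒███
▓≈▒▓█≈███
▒░▓▒≈≈███
······███

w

······███
░≈▓▒≈·███
▒░▒≈█▒███
▒░▓▒≈▒███
▓█▒▓@▓███
≈▒▓▒▒▒███
≈░▓▓▒▒███
▓≈▒▓█≈███
▒░▓▒≈≈███

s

░≈▓▒≈·███
▒░▒≈█▒███
▒░▓▒≈▒███
▓█▒▓▒▓███
≈▒▓▒@▒███
≈░▓▓▒▒███
▓≈▒▓█≈███
▒░▓▒≈≈███
······███

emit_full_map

▒░≈▓▒≈·
▒▒░▒≈█▒
▒▒░▓▒≈▒
░▓█▒▓▒▓
▒≈▒▓▒@▒
·≈░▓▓▒▒
·▓≈▒▓█≈
·▒░▓▒≈≈

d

≈▓▒≈·████
░▒≈█▒████
░▓▒≈▒████
█▒▓▒▓████
▒▓▒▒@████
░▓▓▒▒████
≈▒▓█≈████
░▓▒≈≈████
·····████

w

·····████
≈▓▒≈·████
░▒≈█▒████
░▓▒≈▒████
█▒▓▒@████
▒▓▒▒▒████
░▓▓▒▒████
≈▒▓█≈████
░▓▒≈≈████

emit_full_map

▒░≈▓▒≈·
▒▒░▒≈█▒
▒▒░▓▒≈▒
░▓█▒▓▒@
▒≈▒▓▒▒▒
·≈░▓▓▒▒
·▓≈▒▓█≈
·▒░▓▒≈≈


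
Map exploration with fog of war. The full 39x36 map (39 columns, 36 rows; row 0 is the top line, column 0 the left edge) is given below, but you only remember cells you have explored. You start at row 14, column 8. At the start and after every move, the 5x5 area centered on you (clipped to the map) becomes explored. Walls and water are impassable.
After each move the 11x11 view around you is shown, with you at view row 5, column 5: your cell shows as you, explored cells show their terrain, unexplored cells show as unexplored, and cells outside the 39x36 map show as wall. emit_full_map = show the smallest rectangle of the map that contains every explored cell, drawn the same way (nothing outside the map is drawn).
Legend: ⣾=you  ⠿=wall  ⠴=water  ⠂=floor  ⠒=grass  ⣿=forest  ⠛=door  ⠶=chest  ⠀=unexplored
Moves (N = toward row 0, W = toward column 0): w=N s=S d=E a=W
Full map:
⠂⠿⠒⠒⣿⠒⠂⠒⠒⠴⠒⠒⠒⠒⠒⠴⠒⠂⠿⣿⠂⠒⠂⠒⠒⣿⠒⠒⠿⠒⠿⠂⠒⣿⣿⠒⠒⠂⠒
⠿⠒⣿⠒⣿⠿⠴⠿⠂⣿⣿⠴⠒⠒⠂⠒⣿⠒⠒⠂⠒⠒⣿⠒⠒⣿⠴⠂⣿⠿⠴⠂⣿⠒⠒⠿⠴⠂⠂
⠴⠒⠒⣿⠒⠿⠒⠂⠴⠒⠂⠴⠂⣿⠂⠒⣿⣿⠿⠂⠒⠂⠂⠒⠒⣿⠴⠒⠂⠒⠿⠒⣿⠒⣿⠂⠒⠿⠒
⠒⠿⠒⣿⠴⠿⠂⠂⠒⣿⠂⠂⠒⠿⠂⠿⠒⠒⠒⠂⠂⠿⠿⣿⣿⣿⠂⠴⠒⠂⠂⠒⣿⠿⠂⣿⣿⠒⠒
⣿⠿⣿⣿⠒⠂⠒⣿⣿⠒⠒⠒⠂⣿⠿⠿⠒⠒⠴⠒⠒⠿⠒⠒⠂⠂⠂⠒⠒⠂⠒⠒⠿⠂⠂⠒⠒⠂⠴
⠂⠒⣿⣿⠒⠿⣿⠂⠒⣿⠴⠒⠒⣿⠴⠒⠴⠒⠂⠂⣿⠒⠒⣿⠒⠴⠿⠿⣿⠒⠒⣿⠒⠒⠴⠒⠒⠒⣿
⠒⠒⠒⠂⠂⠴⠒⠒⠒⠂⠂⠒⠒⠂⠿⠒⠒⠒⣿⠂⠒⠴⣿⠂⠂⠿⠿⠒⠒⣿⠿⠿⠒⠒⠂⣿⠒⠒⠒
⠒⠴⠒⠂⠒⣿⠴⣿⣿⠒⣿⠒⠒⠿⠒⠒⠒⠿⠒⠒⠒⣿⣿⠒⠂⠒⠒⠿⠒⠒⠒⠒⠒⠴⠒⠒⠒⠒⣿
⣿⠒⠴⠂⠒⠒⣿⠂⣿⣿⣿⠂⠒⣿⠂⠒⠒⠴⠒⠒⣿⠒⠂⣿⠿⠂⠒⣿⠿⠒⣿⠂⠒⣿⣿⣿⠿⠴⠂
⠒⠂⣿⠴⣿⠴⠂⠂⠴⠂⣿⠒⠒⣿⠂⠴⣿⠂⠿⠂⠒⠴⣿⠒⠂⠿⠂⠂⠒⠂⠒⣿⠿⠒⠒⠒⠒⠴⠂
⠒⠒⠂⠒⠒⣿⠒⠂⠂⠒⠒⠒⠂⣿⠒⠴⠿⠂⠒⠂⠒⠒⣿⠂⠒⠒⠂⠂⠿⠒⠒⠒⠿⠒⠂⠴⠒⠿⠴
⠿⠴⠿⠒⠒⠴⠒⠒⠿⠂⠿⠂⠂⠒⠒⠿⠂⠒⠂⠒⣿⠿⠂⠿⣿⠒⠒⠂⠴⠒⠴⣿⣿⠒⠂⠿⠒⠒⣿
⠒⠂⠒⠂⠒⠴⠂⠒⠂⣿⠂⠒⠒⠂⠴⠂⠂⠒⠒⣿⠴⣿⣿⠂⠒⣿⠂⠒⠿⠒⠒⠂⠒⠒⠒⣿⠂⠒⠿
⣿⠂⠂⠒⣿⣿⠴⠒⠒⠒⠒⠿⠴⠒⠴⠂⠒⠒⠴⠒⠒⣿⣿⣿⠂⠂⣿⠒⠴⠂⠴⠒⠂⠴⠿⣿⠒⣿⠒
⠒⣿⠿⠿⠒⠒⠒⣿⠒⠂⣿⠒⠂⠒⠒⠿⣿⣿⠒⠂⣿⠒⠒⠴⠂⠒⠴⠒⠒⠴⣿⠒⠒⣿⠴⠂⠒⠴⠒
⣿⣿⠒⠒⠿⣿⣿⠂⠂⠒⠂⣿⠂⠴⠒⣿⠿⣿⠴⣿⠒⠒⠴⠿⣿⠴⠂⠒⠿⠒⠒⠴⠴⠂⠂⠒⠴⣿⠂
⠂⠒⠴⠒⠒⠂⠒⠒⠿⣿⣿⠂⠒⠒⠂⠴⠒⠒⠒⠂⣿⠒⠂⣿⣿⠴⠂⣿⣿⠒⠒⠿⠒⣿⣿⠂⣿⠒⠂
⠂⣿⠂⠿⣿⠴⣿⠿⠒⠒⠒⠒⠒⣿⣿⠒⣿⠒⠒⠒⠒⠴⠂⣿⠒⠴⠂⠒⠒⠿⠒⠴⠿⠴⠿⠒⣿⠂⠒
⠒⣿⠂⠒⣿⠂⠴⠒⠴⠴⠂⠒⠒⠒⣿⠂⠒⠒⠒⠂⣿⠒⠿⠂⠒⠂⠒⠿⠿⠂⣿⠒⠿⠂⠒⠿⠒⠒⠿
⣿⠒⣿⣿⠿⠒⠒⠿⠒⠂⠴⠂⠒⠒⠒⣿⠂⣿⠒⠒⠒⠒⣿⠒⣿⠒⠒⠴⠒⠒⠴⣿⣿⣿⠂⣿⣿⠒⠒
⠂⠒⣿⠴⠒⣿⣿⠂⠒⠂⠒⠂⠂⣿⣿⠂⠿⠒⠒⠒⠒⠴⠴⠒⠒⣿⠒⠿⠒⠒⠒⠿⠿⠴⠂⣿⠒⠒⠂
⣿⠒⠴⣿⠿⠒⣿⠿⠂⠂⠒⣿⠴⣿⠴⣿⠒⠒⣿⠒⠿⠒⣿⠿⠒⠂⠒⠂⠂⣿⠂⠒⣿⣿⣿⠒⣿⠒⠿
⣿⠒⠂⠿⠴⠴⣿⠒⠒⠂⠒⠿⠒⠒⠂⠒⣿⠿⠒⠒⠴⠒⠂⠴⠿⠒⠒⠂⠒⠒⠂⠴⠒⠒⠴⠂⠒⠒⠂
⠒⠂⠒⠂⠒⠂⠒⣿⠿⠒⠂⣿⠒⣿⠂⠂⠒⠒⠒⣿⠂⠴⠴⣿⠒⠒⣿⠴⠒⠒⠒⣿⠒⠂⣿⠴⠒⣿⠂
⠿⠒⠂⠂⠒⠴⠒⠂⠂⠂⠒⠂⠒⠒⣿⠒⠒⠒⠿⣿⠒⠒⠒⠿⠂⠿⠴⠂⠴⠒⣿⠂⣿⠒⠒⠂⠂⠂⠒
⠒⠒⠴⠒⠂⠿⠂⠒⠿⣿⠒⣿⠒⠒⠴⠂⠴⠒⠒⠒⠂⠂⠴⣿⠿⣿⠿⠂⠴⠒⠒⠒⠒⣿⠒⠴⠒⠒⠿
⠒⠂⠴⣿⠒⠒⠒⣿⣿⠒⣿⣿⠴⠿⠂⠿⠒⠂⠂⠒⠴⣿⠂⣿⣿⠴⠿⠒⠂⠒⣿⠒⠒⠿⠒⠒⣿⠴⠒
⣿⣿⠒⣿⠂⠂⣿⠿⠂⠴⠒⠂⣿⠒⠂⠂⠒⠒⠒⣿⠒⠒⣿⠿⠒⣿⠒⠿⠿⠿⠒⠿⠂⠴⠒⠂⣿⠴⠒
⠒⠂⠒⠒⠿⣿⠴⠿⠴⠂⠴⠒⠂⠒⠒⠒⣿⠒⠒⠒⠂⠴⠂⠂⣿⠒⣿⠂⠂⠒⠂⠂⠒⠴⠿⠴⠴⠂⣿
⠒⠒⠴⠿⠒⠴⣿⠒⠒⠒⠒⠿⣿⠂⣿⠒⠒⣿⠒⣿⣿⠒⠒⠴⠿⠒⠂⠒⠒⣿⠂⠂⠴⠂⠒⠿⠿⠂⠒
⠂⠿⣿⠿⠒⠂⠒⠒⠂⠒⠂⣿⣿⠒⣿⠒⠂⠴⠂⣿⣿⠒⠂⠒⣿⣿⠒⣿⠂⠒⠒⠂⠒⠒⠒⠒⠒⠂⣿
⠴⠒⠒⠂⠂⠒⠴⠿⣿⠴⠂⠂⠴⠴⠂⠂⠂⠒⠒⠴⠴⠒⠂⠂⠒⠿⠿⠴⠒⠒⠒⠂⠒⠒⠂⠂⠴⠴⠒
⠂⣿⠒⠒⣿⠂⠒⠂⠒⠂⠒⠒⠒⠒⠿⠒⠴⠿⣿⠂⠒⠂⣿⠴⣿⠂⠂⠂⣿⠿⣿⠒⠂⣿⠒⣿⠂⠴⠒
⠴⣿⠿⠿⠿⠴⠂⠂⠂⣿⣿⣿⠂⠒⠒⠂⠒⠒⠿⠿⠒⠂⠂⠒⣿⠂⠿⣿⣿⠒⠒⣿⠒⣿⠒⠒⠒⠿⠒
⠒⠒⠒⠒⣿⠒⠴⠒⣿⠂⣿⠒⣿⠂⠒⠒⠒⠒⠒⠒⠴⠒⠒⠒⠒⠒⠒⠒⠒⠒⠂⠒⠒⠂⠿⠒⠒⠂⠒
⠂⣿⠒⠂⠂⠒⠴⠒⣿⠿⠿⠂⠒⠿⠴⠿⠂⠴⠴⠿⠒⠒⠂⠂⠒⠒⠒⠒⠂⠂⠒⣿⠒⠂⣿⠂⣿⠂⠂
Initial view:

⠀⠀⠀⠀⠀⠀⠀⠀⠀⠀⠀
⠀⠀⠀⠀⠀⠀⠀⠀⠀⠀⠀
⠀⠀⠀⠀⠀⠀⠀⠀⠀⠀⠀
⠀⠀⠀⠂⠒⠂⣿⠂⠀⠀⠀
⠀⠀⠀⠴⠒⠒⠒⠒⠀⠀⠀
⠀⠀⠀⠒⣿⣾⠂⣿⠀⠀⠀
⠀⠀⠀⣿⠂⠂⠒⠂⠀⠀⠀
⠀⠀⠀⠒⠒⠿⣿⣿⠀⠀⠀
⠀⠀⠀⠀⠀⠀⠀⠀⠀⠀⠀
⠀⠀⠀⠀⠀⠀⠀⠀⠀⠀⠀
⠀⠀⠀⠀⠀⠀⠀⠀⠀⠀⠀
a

⠀⠀⠀⠀⠀⠀⠀⠀⠀⠀⠀
⠀⠀⠀⠀⠀⠀⠀⠀⠀⠀⠀
⠀⠀⠀⠀⠀⠀⠀⠀⠀⠀⠀
⠀⠀⠀⠴⠂⠒⠂⣿⠂⠀⠀
⠀⠀⠀⣿⠴⠒⠒⠒⠒⠀⠀
⠀⠀⠀⠒⠒⣾⠒⠂⣿⠀⠀
⠀⠀⠀⣿⣿⠂⠂⠒⠂⠀⠀
⠀⠀⠀⠂⠒⠒⠿⣿⣿⠀⠀
⠀⠀⠀⠀⠀⠀⠀⠀⠀⠀⠀
⠀⠀⠀⠀⠀⠀⠀⠀⠀⠀⠀
⠀⠀⠀⠀⠀⠀⠀⠀⠀⠀⠀

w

⠀⠀⠀⠀⠀⠀⠀⠀⠀⠀⠀
⠀⠀⠀⠀⠀⠀⠀⠀⠀⠀⠀
⠀⠀⠀⠀⠀⠀⠀⠀⠀⠀⠀
⠀⠀⠀⠴⠒⠒⠿⠂⠀⠀⠀
⠀⠀⠀⠴⠂⠒⠂⣿⠂⠀⠀
⠀⠀⠀⣿⠴⣾⠒⠒⠒⠀⠀
⠀⠀⠀⠒⠒⣿⠒⠂⣿⠀⠀
⠀⠀⠀⣿⣿⠂⠂⠒⠂⠀⠀
⠀⠀⠀⠂⠒⠒⠿⣿⣿⠀⠀
⠀⠀⠀⠀⠀⠀⠀⠀⠀⠀⠀
⠀⠀⠀⠀⠀⠀⠀⠀⠀⠀⠀

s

⠀⠀⠀⠀⠀⠀⠀⠀⠀⠀⠀
⠀⠀⠀⠀⠀⠀⠀⠀⠀⠀⠀
⠀⠀⠀⠴⠒⠒⠿⠂⠀⠀⠀
⠀⠀⠀⠴⠂⠒⠂⣿⠂⠀⠀
⠀⠀⠀⣿⠴⠒⠒⠒⠒⠀⠀
⠀⠀⠀⠒⠒⣾⠒⠂⣿⠀⠀
⠀⠀⠀⣿⣿⠂⠂⠒⠂⠀⠀
⠀⠀⠀⠂⠒⠒⠿⣿⣿⠀⠀
⠀⠀⠀⠀⠀⠀⠀⠀⠀⠀⠀
⠀⠀⠀⠀⠀⠀⠀⠀⠀⠀⠀
⠀⠀⠀⠀⠀⠀⠀⠀⠀⠀⠀

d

⠀⠀⠀⠀⠀⠀⠀⠀⠀⠀⠀
⠀⠀⠀⠀⠀⠀⠀⠀⠀⠀⠀
⠀⠀⠴⠒⠒⠿⠂⠀⠀⠀⠀
⠀⠀⠴⠂⠒⠂⣿⠂⠀⠀⠀
⠀⠀⣿⠴⠒⠒⠒⠒⠀⠀⠀
⠀⠀⠒⠒⣿⣾⠂⣿⠀⠀⠀
⠀⠀⣿⣿⠂⠂⠒⠂⠀⠀⠀
⠀⠀⠂⠒⠒⠿⣿⣿⠀⠀⠀
⠀⠀⠀⠀⠀⠀⠀⠀⠀⠀⠀
⠀⠀⠀⠀⠀⠀⠀⠀⠀⠀⠀
⠀⠀⠀⠀⠀⠀⠀⠀⠀⠀⠀

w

⠀⠀⠀⠀⠀⠀⠀⠀⠀⠀⠀
⠀⠀⠀⠀⠀⠀⠀⠀⠀⠀⠀
⠀⠀⠀⠀⠀⠀⠀⠀⠀⠀⠀
⠀⠀⠴⠒⠒⠿⠂⠿⠀⠀⠀
⠀⠀⠴⠂⠒⠂⣿⠂⠀⠀⠀
⠀⠀⣿⠴⠒⣾⠒⠒⠀⠀⠀
⠀⠀⠒⠒⣿⠒⠂⣿⠀⠀⠀
⠀⠀⣿⣿⠂⠂⠒⠂⠀⠀⠀
⠀⠀⠂⠒⠒⠿⣿⣿⠀⠀⠀
⠀⠀⠀⠀⠀⠀⠀⠀⠀⠀⠀
⠀⠀⠀⠀⠀⠀⠀⠀⠀⠀⠀

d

⠀⠀⠀⠀⠀⠀⠀⠀⠀⠀⠀
⠀⠀⠀⠀⠀⠀⠀⠀⠀⠀⠀
⠀⠀⠀⠀⠀⠀⠀⠀⠀⠀⠀
⠀⠴⠒⠒⠿⠂⠿⠂⠀⠀⠀
⠀⠴⠂⠒⠂⣿⠂⠒⠀⠀⠀
⠀⣿⠴⠒⠒⣾⠒⠿⠀⠀⠀
⠀⠒⠒⣿⠒⠂⣿⠒⠀⠀⠀
⠀⣿⣿⠂⠂⠒⠂⣿⠀⠀⠀
⠀⠂⠒⠒⠿⣿⣿⠀⠀⠀⠀
⠀⠀⠀⠀⠀⠀⠀⠀⠀⠀⠀
⠀⠀⠀⠀⠀⠀⠀⠀⠀⠀⠀

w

⠀⠀⠀⠀⠀⠀⠀⠀⠀⠀⠀
⠀⠀⠀⠀⠀⠀⠀⠀⠀⠀⠀
⠀⠀⠀⠀⠀⠀⠀⠀⠀⠀⠀
⠀⠀⠀⠂⠂⠒⠒⠒⠀⠀⠀
⠀⠴⠒⠒⠿⠂⠿⠂⠀⠀⠀
⠀⠴⠂⠒⠂⣾⠂⠒⠀⠀⠀
⠀⣿⠴⠒⠒⠒⠒⠿⠀⠀⠀
⠀⠒⠒⣿⠒⠂⣿⠒⠀⠀⠀
⠀⣿⣿⠂⠂⠒⠂⣿⠀⠀⠀
⠀⠂⠒⠒⠿⣿⣿⠀⠀⠀⠀
⠀⠀⠀⠀⠀⠀⠀⠀⠀⠀⠀

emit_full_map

⠀⠀⠂⠂⠒⠒⠒
⠴⠒⠒⠿⠂⠿⠂
⠴⠂⠒⠂⣾⠂⠒
⣿⠴⠒⠒⠒⠒⠿
⠒⠒⣿⠒⠂⣿⠒
⣿⣿⠂⠂⠒⠂⣿
⠂⠒⠒⠿⣿⣿⠀

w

⠀⠀⠀⠀⠀⠀⠀⠀⠀⠀⠀
⠀⠀⠀⠀⠀⠀⠀⠀⠀⠀⠀
⠀⠀⠀⠀⠀⠀⠀⠀⠀⠀⠀
⠀⠀⠀⠂⠴⠂⣿⠒⠀⠀⠀
⠀⠀⠀⠂⠂⠒⠒⠒⠀⠀⠀
⠀⠴⠒⠒⠿⣾⠿⠂⠀⠀⠀
⠀⠴⠂⠒⠂⣿⠂⠒⠀⠀⠀
⠀⣿⠴⠒⠒⠒⠒⠿⠀⠀⠀
⠀⠒⠒⣿⠒⠂⣿⠒⠀⠀⠀
⠀⣿⣿⠂⠂⠒⠂⣿⠀⠀⠀
⠀⠂⠒⠒⠿⣿⣿⠀⠀⠀⠀

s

⠀⠀⠀⠀⠀⠀⠀⠀⠀⠀⠀
⠀⠀⠀⠀⠀⠀⠀⠀⠀⠀⠀
⠀⠀⠀⠂⠴⠂⣿⠒⠀⠀⠀
⠀⠀⠀⠂⠂⠒⠒⠒⠀⠀⠀
⠀⠴⠒⠒⠿⠂⠿⠂⠀⠀⠀
⠀⠴⠂⠒⠂⣾⠂⠒⠀⠀⠀
⠀⣿⠴⠒⠒⠒⠒⠿⠀⠀⠀
⠀⠒⠒⣿⠒⠂⣿⠒⠀⠀⠀
⠀⣿⣿⠂⠂⠒⠂⣿⠀⠀⠀
⠀⠂⠒⠒⠿⣿⣿⠀⠀⠀⠀
⠀⠀⠀⠀⠀⠀⠀⠀⠀⠀⠀

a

⠀⠀⠀⠀⠀⠀⠀⠀⠀⠀⠀
⠀⠀⠀⠀⠀⠀⠀⠀⠀⠀⠀
⠀⠀⠀⠀⠂⠴⠂⣿⠒⠀⠀
⠀⠀⠀⠒⠂⠂⠒⠒⠒⠀⠀
⠀⠀⠴⠒⠒⠿⠂⠿⠂⠀⠀
⠀⠀⠴⠂⠒⣾⣿⠂⠒⠀⠀
⠀⠀⣿⠴⠒⠒⠒⠒⠿⠀⠀
⠀⠀⠒⠒⣿⠒⠂⣿⠒⠀⠀
⠀⠀⣿⣿⠂⠂⠒⠂⣿⠀⠀
⠀⠀⠂⠒⠒⠿⣿⣿⠀⠀⠀
⠀⠀⠀⠀⠀⠀⠀⠀⠀⠀⠀

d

⠀⠀⠀⠀⠀⠀⠀⠀⠀⠀⠀
⠀⠀⠀⠀⠀⠀⠀⠀⠀⠀⠀
⠀⠀⠀⠂⠴⠂⣿⠒⠀⠀⠀
⠀⠀⠒⠂⠂⠒⠒⠒⠀⠀⠀
⠀⠴⠒⠒⠿⠂⠿⠂⠀⠀⠀
⠀⠴⠂⠒⠂⣾⠂⠒⠀⠀⠀
⠀⣿⠴⠒⠒⠒⠒⠿⠀⠀⠀
⠀⠒⠒⣿⠒⠂⣿⠒⠀⠀⠀
⠀⣿⣿⠂⠂⠒⠂⣿⠀⠀⠀
⠀⠂⠒⠒⠿⣿⣿⠀⠀⠀⠀
⠀⠀⠀⠀⠀⠀⠀⠀⠀⠀⠀

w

⠀⠀⠀⠀⠀⠀⠀⠀⠀⠀⠀
⠀⠀⠀⠀⠀⠀⠀⠀⠀⠀⠀
⠀⠀⠀⠀⠀⠀⠀⠀⠀⠀⠀
⠀⠀⠀⠂⠴⠂⣿⠒⠀⠀⠀
⠀⠀⠒⠂⠂⠒⠒⠒⠀⠀⠀
⠀⠴⠒⠒⠿⣾⠿⠂⠀⠀⠀
⠀⠴⠂⠒⠂⣿⠂⠒⠀⠀⠀
⠀⣿⠴⠒⠒⠒⠒⠿⠀⠀⠀
⠀⠒⠒⣿⠒⠂⣿⠒⠀⠀⠀
⠀⣿⣿⠂⠂⠒⠂⣿⠀⠀⠀
⠀⠂⠒⠒⠿⣿⣿⠀⠀⠀⠀

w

⠀⠀⠀⠀⠀⠀⠀⠀⠀⠀⠀
⠀⠀⠀⠀⠀⠀⠀⠀⠀⠀⠀
⠀⠀⠀⠀⠀⠀⠀⠀⠀⠀⠀
⠀⠀⠀⠂⣿⣿⣿⠂⠀⠀⠀
⠀⠀⠀⠂⠴⠂⣿⠒⠀⠀⠀
⠀⠀⠒⠂⠂⣾⠒⠒⠀⠀⠀
⠀⠴⠒⠒⠿⠂⠿⠂⠀⠀⠀
⠀⠴⠂⠒⠂⣿⠂⠒⠀⠀⠀
⠀⣿⠴⠒⠒⠒⠒⠿⠀⠀⠀
⠀⠒⠒⣿⠒⠂⣿⠒⠀⠀⠀
⠀⣿⣿⠂⠂⠒⠂⣿⠀⠀⠀

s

⠀⠀⠀⠀⠀⠀⠀⠀⠀⠀⠀
⠀⠀⠀⠀⠀⠀⠀⠀⠀⠀⠀
⠀⠀⠀⠂⣿⣿⣿⠂⠀⠀⠀
⠀⠀⠀⠂⠴⠂⣿⠒⠀⠀⠀
⠀⠀⠒⠂⠂⠒⠒⠒⠀⠀⠀
⠀⠴⠒⠒⠿⣾⠿⠂⠀⠀⠀
⠀⠴⠂⠒⠂⣿⠂⠒⠀⠀⠀
⠀⣿⠴⠒⠒⠒⠒⠿⠀⠀⠀
⠀⠒⠒⣿⠒⠂⣿⠒⠀⠀⠀
⠀⣿⣿⠂⠂⠒⠂⣿⠀⠀⠀
⠀⠂⠒⠒⠿⣿⣿⠀⠀⠀⠀

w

⠀⠀⠀⠀⠀⠀⠀⠀⠀⠀⠀
⠀⠀⠀⠀⠀⠀⠀⠀⠀⠀⠀
⠀⠀⠀⠀⠀⠀⠀⠀⠀⠀⠀
⠀⠀⠀⠂⣿⣿⣿⠂⠀⠀⠀
⠀⠀⠀⠂⠴⠂⣿⠒⠀⠀⠀
⠀⠀⠒⠂⠂⣾⠒⠒⠀⠀⠀
⠀⠴⠒⠒⠿⠂⠿⠂⠀⠀⠀
⠀⠴⠂⠒⠂⣿⠂⠒⠀⠀⠀
⠀⣿⠴⠒⠒⠒⠒⠿⠀⠀⠀
⠀⠒⠒⣿⠒⠂⣿⠒⠀⠀⠀
⠀⣿⣿⠂⠂⠒⠂⣿⠀⠀⠀

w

⠀⠀⠀⠀⠀⠀⠀⠀⠀⠀⠀
⠀⠀⠀⠀⠀⠀⠀⠀⠀⠀⠀
⠀⠀⠀⠀⠀⠀⠀⠀⠀⠀⠀
⠀⠀⠀⣿⣿⠒⣿⠒⠀⠀⠀
⠀⠀⠀⠂⣿⣿⣿⠂⠀⠀⠀
⠀⠀⠀⠂⠴⣾⣿⠒⠀⠀⠀
⠀⠀⠒⠂⠂⠒⠒⠒⠀⠀⠀
⠀⠴⠒⠒⠿⠂⠿⠂⠀⠀⠀
⠀⠴⠂⠒⠂⣿⠂⠒⠀⠀⠀
⠀⣿⠴⠒⠒⠒⠒⠿⠀⠀⠀
⠀⠒⠒⣿⠒⠂⣿⠒⠀⠀⠀

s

⠀⠀⠀⠀⠀⠀⠀⠀⠀⠀⠀
⠀⠀⠀⠀⠀⠀⠀⠀⠀⠀⠀
⠀⠀⠀⣿⣿⠒⣿⠒⠀⠀⠀
⠀⠀⠀⠂⣿⣿⣿⠂⠀⠀⠀
⠀⠀⠀⠂⠴⠂⣿⠒⠀⠀⠀
⠀⠀⠒⠂⠂⣾⠒⠒⠀⠀⠀
⠀⠴⠒⠒⠿⠂⠿⠂⠀⠀⠀
⠀⠴⠂⠒⠂⣿⠂⠒⠀⠀⠀
⠀⣿⠴⠒⠒⠒⠒⠿⠀⠀⠀
⠀⠒⠒⣿⠒⠂⣿⠒⠀⠀⠀
⠀⣿⣿⠂⠂⠒⠂⣿⠀⠀⠀

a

⠀⠀⠀⠀⠀⠀⠀⠀⠀⠀⠀
⠀⠀⠀⠀⠀⠀⠀⠀⠀⠀⠀
⠀⠀⠀⠀⣿⣿⠒⣿⠒⠀⠀
⠀⠀⠀⣿⠂⣿⣿⣿⠂⠀⠀
⠀⠀⠀⠂⠂⠴⠂⣿⠒⠀⠀
⠀⠀⠀⠒⠂⣾⠒⠒⠒⠀⠀
⠀⠀⠴⠒⠒⠿⠂⠿⠂⠀⠀
⠀⠀⠴⠂⠒⠂⣿⠂⠒⠀⠀
⠀⠀⣿⠴⠒⠒⠒⠒⠿⠀⠀
⠀⠀⠒⠒⣿⠒⠂⣿⠒⠀⠀
⠀⠀⣿⣿⠂⠂⠒⠂⣿⠀⠀

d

⠀⠀⠀⠀⠀⠀⠀⠀⠀⠀⠀
⠀⠀⠀⠀⠀⠀⠀⠀⠀⠀⠀
⠀⠀⠀⣿⣿⠒⣿⠒⠀⠀⠀
⠀⠀⣿⠂⣿⣿⣿⠂⠀⠀⠀
⠀⠀⠂⠂⠴⠂⣿⠒⠀⠀⠀
⠀⠀⠒⠂⠂⣾⠒⠒⠀⠀⠀
⠀⠴⠒⠒⠿⠂⠿⠂⠀⠀⠀
⠀⠴⠂⠒⠂⣿⠂⠒⠀⠀⠀
⠀⣿⠴⠒⠒⠒⠒⠿⠀⠀⠀
⠀⠒⠒⣿⠒⠂⣿⠒⠀⠀⠀
⠀⣿⣿⠂⠂⠒⠂⣿⠀⠀⠀

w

⠀⠀⠀⠀⠀⠀⠀⠀⠀⠀⠀
⠀⠀⠀⠀⠀⠀⠀⠀⠀⠀⠀
⠀⠀⠀⠀⠀⠀⠀⠀⠀⠀⠀
⠀⠀⠀⣿⣿⠒⣿⠒⠀⠀⠀
⠀⠀⣿⠂⣿⣿⣿⠂⠀⠀⠀
⠀⠀⠂⠂⠴⣾⣿⠒⠀⠀⠀
⠀⠀⠒⠂⠂⠒⠒⠒⠀⠀⠀
⠀⠴⠒⠒⠿⠂⠿⠂⠀⠀⠀
⠀⠴⠂⠒⠂⣿⠂⠒⠀⠀⠀
⠀⣿⠴⠒⠒⠒⠒⠿⠀⠀⠀
⠀⠒⠒⣿⠒⠂⣿⠒⠀⠀⠀

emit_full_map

⠀⠀⣿⣿⠒⣿⠒
⠀⣿⠂⣿⣿⣿⠂
⠀⠂⠂⠴⣾⣿⠒
⠀⠒⠂⠂⠒⠒⠒
⠴⠒⠒⠿⠂⠿⠂
⠴⠂⠒⠂⣿⠂⠒
⣿⠴⠒⠒⠒⠒⠿
⠒⠒⣿⠒⠂⣿⠒
⣿⣿⠂⠂⠒⠂⣿
⠂⠒⠒⠿⣿⣿⠀

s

⠀⠀⠀⠀⠀⠀⠀⠀⠀⠀⠀
⠀⠀⠀⠀⠀⠀⠀⠀⠀⠀⠀
⠀⠀⠀⣿⣿⠒⣿⠒⠀⠀⠀
⠀⠀⣿⠂⣿⣿⣿⠂⠀⠀⠀
⠀⠀⠂⠂⠴⠂⣿⠒⠀⠀⠀
⠀⠀⠒⠂⠂⣾⠒⠒⠀⠀⠀
⠀⠴⠒⠒⠿⠂⠿⠂⠀⠀⠀
⠀⠴⠂⠒⠂⣿⠂⠒⠀⠀⠀
⠀⣿⠴⠒⠒⠒⠒⠿⠀⠀⠀
⠀⠒⠒⣿⠒⠂⣿⠒⠀⠀⠀
⠀⣿⣿⠂⠂⠒⠂⣿⠀⠀⠀

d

⠀⠀⠀⠀⠀⠀⠀⠀⠀⠀⠀
⠀⠀⠀⠀⠀⠀⠀⠀⠀⠀⠀
⠀⠀⣿⣿⠒⣿⠒⠀⠀⠀⠀
⠀⣿⠂⣿⣿⣿⠂⠒⠀⠀⠀
⠀⠂⠂⠴⠂⣿⠒⠒⠀⠀⠀
⠀⠒⠂⠂⠒⣾⠒⠂⠀⠀⠀
⠴⠒⠒⠿⠂⠿⠂⠂⠀⠀⠀
⠴⠂⠒⠂⣿⠂⠒⠒⠀⠀⠀
⣿⠴⠒⠒⠒⠒⠿⠀⠀⠀⠀
⠒⠒⣿⠒⠂⣿⠒⠀⠀⠀⠀
⣿⣿⠂⠂⠒⠂⣿⠀⠀⠀⠀

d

⠀⠀⠀⠀⠀⠀⠀⠀⠀⠀⠀
⠀⠀⠀⠀⠀⠀⠀⠀⠀⠀⠀
⠀⣿⣿⠒⣿⠒⠀⠀⠀⠀⠀
⣿⠂⣿⣿⣿⠂⠒⣿⠀⠀⠀
⠂⠂⠴⠂⣿⠒⠒⣿⠀⠀⠀
⠒⠂⠂⠒⠒⣾⠂⣿⠀⠀⠀
⠒⠒⠿⠂⠿⠂⠂⠒⠀⠀⠀
⠂⠒⠂⣿⠂⠒⠒⠂⠀⠀⠀
⠴⠒⠒⠒⠒⠿⠀⠀⠀⠀⠀
⠒⣿⠒⠂⣿⠒⠀⠀⠀⠀⠀
⣿⠂⠂⠒⠂⣿⠀⠀⠀⠀⠀

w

⠀⠀⠀⠀⠀⠀⠀⠀⠀⠀⠀
⠀⠀⠀⠀⠀⠀⠀⠀⠀⠀⠀
⠀⠀⠀⠀⠀⠀⠀⠀⠀⠀⠀
⠀⣿⣿⠒⣿⠒⠒⠿⠀⠀⠀
⣿⠂⣿⣿⣿⠂⠒⣿⠀⠀⠀
⠂⠂⠴⠂⣿⣾⠒⣿⠀⠀⠀
⠒⠂⠂⠒⠒⠒⠂⣿⠀⠀⠀
⠒⠒⠿⠂⠿⠂⠂⠒⠀⠀⠀
⠂⠒⠂⣿⠂⠒⠒⠂⠀⠀⠀
⠴⠒⠒⠒⠒⠿⠀⠀⠀⠀⠀
⠒⣿⠒⠂⣿⠒⠀⠀⠀⠀⠀

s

⠀⠀⠀⠀⠀⠀⠀⠀⠀⠀⠀
⠀⠀⠀⠀⠀⠀⠀⠀⠀⠀⠀
⠀⣿⣿⠒⣿⠒⠒⠿⠀⠀⠀
⣿⠂⣿⣿⣿⠂⠒⣿⠀⠀⠀
⠂⠂⠴⠂⣿⠒⠒⣿⠀⠀⠀
⠒⠂⠂⠒⠒⣾⠂⣿⠀⠀⠀
⠒⠒⠿⠂⠿⠂⠂⠒⠀⠀⠀
⠂⠒⠂⣿⠂⠒⠒⠂⠀⠀⠀
⠴⠒⠒⠒⠒⠿⠀⠀⠀⠀⠀
⠒⣿⠒⠂⣿⠒⠀⠀⠀⠀⠀
⣿⠂⠂⠒⠂⣿⠀⠀⠀⠀⠀

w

⠀⠀⠀⠀⠀⠀⠀⠀⠀⠀⠀
⠀⠀⠀⠀⠀⠀⠀⠀⠀⠀⠀
⠀⠀⠀⠀⠀⠀⠀⠀⠀⠀⠀
⠀⣿⣿⠒⣿⠒⠒⠿⠀⠀⠀
⣿⠂⣿⣿⣿⠂⠒⣿⠀⠀⠀
⠂⠂⠴⠂⣿⣾⠒⣿⠀⠀⠀
⠒⠂⠂⠒⠒⠒⠂⣿⠀⠀⠀
⠒⠒⠿⠂⠿⠂⠂⠒⠀⠀⠀
⠂⠒⠂⣿⠂⠒⠒⠂⠀⠀⠀
⠴⠒⠒⠒⠒⠿⠀⠀⠀⠀⠀
⠒⣿⠒⠂⣿⠒⠀⠀⠀⠀⠀

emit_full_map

⠀⠀⣿⣿⠒⣿⠒⠒⠿
⠀⣿⠂⣿⣿⣿⠂⠒⣿
⠀⠂⠂⠴⠂⣿⣾⠒⣿
⠀⠒⠂⠂⠒⠒⠒⠂⣿
⠴⠒⠒⠿⠂⠿⠂⠂⠒
⠴⠂⠒⠂⣿⠂⠒⠒⠂
⣿⠴⠒⠒⠒⠒⠿⠀⠀
⠒⠒⣿⠒⠂⣿⠒⠀⠀
⣿⣿⠂⠂⠒⠂⣿⠀⠀
⠂⠒⠒⠿⣿⣿⠀⠀⠀


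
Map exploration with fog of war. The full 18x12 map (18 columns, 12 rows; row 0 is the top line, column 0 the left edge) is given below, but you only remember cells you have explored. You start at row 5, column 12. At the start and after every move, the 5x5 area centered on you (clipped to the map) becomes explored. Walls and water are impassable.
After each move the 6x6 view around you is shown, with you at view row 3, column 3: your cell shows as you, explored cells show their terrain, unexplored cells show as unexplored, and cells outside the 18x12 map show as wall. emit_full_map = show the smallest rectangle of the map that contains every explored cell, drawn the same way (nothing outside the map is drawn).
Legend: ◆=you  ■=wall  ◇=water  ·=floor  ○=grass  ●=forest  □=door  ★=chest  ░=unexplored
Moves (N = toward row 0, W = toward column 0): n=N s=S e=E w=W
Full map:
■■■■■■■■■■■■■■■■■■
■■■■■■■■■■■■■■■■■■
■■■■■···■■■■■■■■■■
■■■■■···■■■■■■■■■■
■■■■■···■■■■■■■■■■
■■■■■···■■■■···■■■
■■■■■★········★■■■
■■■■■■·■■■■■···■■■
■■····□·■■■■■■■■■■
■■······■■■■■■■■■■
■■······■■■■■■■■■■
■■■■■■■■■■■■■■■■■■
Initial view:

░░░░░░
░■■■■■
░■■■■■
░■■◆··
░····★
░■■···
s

░■■■■■
░■■■■■
░■■···
░··◆·★
░■■···
░■■■■■

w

░░■■■■
░■■■■■
░■■■··
░··◆··
░■■■··
░■■■■■

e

░■■■■■
■■■■■■
■■■···
···◆·★
■■■···
■■■■■■

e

■■■■■░
■■■■■■
■■···■
···◆★■
■■···■
■■■■■■

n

░░░░░░
■■■■■■
■■■■■■
■■·◆·■
····★■
■■···■

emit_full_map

░■■■■■■
■■■■■■■
■■■·◆·■
·····★■
■■■···■
■■■■■■■

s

■■■■■■
■■■■■■
■■···■
···◆★■
■■···■
■■■■■■

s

■■■■■■
■■···■
····★■
■■·◆·■
■■■■■■
░■■■■■

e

■■■■■░
■···■■
···★■■
■··◆■■
■■■■■■
■■■■■■

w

■■■■■■
■■···■
····★■
■■·◆·■
■■■■■■
░■■■■■

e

■■■■■░
■···■■
···★■■
■··◆■■
■■■■■■
■■■■■■


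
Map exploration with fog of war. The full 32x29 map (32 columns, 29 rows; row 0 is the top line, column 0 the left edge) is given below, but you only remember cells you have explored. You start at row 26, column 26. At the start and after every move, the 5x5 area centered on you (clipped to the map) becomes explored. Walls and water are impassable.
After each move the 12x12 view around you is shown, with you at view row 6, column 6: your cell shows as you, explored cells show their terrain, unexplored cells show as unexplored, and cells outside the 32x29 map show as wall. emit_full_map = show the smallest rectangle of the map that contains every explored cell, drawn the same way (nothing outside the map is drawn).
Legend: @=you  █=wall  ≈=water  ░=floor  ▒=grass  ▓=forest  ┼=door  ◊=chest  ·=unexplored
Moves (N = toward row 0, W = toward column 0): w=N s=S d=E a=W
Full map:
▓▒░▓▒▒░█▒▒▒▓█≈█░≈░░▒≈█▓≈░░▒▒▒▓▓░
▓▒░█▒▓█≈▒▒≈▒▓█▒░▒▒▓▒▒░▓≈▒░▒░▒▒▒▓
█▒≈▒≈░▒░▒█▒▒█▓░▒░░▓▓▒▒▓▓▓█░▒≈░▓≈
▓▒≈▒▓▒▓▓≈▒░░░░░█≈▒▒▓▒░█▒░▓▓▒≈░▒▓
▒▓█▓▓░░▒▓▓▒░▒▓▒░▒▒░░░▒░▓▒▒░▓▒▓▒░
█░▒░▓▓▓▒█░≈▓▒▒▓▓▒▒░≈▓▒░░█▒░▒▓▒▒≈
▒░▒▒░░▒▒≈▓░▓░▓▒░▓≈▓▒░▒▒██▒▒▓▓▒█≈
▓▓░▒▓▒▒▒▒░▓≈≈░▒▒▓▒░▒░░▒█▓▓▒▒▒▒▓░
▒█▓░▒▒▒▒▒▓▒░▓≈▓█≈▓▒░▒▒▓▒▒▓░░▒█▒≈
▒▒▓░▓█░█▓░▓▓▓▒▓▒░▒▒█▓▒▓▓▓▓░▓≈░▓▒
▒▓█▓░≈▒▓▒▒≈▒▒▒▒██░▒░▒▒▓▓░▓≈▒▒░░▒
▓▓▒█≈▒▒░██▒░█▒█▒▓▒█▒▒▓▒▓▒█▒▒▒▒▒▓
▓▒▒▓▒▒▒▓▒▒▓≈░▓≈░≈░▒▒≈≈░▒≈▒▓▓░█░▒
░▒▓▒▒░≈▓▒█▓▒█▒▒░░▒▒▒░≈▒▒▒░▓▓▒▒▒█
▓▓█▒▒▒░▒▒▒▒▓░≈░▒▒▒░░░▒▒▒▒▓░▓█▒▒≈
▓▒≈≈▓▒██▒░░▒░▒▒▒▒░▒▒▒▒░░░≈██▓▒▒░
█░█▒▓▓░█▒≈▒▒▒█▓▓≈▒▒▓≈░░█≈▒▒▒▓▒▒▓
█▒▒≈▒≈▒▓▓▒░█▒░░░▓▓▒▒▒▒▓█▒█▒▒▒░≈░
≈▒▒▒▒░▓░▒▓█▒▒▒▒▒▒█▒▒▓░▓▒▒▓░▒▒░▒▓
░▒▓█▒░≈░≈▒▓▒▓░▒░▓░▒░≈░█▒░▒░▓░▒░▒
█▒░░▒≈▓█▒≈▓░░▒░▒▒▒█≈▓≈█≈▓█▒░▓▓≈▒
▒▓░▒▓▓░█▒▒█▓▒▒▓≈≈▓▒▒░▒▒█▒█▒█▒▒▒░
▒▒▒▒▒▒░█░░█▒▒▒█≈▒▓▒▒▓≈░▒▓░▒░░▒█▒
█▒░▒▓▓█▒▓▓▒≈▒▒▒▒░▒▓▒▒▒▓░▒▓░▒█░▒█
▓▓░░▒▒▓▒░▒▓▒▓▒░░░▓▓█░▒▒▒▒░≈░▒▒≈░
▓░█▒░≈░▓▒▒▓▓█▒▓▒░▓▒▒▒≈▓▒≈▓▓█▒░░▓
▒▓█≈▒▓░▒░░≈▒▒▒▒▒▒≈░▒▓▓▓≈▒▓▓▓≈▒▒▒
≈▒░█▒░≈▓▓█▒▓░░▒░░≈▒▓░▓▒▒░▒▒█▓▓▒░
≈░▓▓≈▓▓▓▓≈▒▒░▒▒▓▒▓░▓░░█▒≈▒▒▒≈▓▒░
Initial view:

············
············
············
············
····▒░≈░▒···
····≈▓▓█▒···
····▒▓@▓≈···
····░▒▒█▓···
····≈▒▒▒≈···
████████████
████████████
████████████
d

···········█
···········█
···········█
···········█
···▒░≈░▒▒··█
···≈▓▓█▒░··█
···▒▓▓@≈▒··█
···░▒▒█▓▓··█
···≈▒▒▒≈▓··█
████████████
████████████
████████████

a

············
············
············
············
····▒░≈░▒▒··
····≈▓▓█▒░··
····▒▓@▓≈▒··
····░▒▒█▓▓··
····≈▒▒▒≈▓··
████████████
████████████
████████████

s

············
············
············
····▒░≈░▒▒··
····≈▓▓█▒░··
····▒▓▓▓≈▒··
····░▒@█▓▓··
····≈▒▒▒≈▓··
████████████
████████████
████████████
████████████

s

············
············
····▒░≈░▒▒··
····≈▓▓█▒░··
····▒▓▓▓≈▒··
····░▒▒█▓▓··
····≈▒@▒≈▓··
████████████
████████████
████████████
████████████
████████████

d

···········█
···········█
···▒░≈░▒▒··█
···≈▓▓█▒░··█
···▒▓▓▓≈▒··█
···░▒▒█▓▓··█
···≈▒▒@≈▓··█
████████████
████████████
████████████
████████████
████████████

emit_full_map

▒░≈░▒▒
≈▓▓█▒░
▒▓▓▓≈▒
░▒▒█▓▓
≈▒▒@≈▓

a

············
············
····▒░≈░▒▒··
····≈▓▓█▒░··
····▒▓▓▓≈▒··
····░▒▒█▓▓··
····≈▒@▒≈▓··
████████████
████████████
████████████
████████████
████████████

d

···········█
···········█
···▒░≈░▒▒··█
···≈▓▓█▒░··█
···▒▓▓▓≈▒··█
···░▒▒█▓▓··█
···≈▒▒@≈▓··█
████████████
████████████
████████████
████████████
████████████
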